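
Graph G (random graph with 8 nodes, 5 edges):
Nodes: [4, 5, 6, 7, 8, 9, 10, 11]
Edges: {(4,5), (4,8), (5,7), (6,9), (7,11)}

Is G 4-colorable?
A valid 4-coloring: color 1: [5, 8, 9, 10, 11]; color 2: [4, 6, 7].
(χ(G) = 2 ≤ 4.)

Yes, G is 4-colorable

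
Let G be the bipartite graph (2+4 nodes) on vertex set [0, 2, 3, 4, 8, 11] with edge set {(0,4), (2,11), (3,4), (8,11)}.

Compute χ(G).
χ(G) = 2

Clique number ω(G) = 2 (lower bound: χ ≥ ω).
The graph is bipartite (no odd cycle), so 2 colors suffice: χ(G) = 2.
A valid 2-coloring: color 1: [4, 11]; color 2: [0, 2, 3, 8].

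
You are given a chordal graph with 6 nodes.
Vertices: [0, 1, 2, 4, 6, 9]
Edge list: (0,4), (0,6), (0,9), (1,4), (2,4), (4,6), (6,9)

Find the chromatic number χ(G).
χ(G) = 3

Clique number ω(G) = 3 (lower bound: χ ≥ ω).
The clique on [0, 6, 9] has size 3, forcing χ ≥ 3, and the coloring below uses 3 colors, so χ(G) = 3.
A valid 3-coloring: color 1: [4, 9]; color 2: [1, 2, 6]; color 3: [0].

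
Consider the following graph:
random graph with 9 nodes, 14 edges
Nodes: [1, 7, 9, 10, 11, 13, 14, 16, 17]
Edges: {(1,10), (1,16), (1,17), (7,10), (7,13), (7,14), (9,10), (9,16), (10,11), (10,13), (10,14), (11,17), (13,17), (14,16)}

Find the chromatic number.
Clique number ω(G) = 3 (lower bound: χ ≥ ω).
The clique on [7, 10, 13] has size 3, forcing χ ≥ 3, and the coloring below uses 3 colors, so χ(G) = 3.
A valid 3-coloring: color 1: [10, 16, 17]; color 2: [1, 7, 9, 11]; color 3: [13, 14].

χ(G) = 3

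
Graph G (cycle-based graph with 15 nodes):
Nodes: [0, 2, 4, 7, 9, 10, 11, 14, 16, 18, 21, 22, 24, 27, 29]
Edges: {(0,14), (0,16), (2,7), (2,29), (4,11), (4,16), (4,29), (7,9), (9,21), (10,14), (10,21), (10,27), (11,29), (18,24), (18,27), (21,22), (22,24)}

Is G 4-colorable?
A valid 4-coloring: color 1: [0, 2, 4, 9, 10, 18, 22]; color 2: [7, 14, 16, 21, 24, 27, 29]; color 3: [11].
(χ(G) = 3 ≤ 4.)

Yes, G is 4-colorable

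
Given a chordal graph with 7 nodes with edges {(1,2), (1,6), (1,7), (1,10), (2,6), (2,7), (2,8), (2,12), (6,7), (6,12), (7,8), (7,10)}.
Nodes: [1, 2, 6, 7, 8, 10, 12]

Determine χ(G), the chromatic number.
Clique number ω(G) = 4 (lower bound: χ ≥ ω).
The clique on [1, 2, 6, 7] has size 4, forcing χ ≥ 4, and the coloring below uses 4 colors, so χ(G) = 4.
A valid 4-coloring: color 1: [2, 10]; color 2: [7, 12]; color 3: [6, 8]; color 4: [1].

χ(G) = 4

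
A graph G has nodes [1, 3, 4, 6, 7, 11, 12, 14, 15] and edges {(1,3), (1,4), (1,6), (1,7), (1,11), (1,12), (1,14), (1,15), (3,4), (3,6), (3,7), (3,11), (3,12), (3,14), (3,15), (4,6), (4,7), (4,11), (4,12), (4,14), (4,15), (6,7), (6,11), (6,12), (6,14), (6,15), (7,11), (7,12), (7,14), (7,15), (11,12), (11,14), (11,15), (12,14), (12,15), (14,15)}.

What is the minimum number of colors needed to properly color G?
Clique number ω(G) = 9 (lower bound: χ ≥ ω).
The clique on [1, 3, 4, 6, 7, 11, 12, 14, 15] has size 9, forcing χ ≥ 9, and the coloring below uses 9 colors, so χ(G) = 9.
A valid 9-coloring: color 1: [12]; color 2: [7]; color 3: [11]; color 4: [6]; color 5: [15]; color 6: [1]; color 7: [14]; color 8: [3]; color 9: [4].

χ(G) = 9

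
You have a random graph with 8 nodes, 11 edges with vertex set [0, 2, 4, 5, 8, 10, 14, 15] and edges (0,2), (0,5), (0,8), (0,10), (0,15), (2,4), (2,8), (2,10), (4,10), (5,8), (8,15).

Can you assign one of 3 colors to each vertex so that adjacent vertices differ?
A valid 3-coloring: color 1: [0, 4, 14]; color 2: [2, 5, 15]; color 3: [8, 10].
(χ(G) = 3 ≤ 3.)

Yes, G is 3-colorable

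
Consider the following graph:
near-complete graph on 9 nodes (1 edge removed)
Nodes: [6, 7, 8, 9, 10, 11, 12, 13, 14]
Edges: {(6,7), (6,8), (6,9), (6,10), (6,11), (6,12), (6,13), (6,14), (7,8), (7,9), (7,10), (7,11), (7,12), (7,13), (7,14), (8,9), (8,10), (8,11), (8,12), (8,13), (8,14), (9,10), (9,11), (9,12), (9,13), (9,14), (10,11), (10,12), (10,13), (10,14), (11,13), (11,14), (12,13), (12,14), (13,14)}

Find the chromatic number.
χ(G) = 8

Clique number ω(G) = 8 (lower bound: χ ≥ ω).
The clique on [6, 7, 8, 9, 10, 11, 13, 14] has size 8, forcing χ ≥ 8, and the coloring below uses 8 colors, so χ(G) = 8.
A valid 8-coloring: color 1: [9]; color 2: [14]; color 3: [8]; color 4: [10]; color 5: [6]; color 6: [13]; color 7: [7]; color 8: [11, 12].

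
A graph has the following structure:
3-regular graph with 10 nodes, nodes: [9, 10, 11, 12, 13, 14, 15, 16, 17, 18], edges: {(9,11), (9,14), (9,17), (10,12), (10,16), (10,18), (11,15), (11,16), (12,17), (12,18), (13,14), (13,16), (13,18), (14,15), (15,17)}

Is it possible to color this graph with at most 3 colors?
A valid 3-coloring: color 1: [10, 11, 14, 17]; color 2: [9, 12, 13, 15]; color 3: [16, 18].
(χ(G) = 3 ≤ 3.)

Yes, G is 3-colorable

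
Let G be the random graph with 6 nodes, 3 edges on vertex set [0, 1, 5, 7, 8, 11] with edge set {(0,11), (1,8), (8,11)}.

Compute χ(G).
χ(G) = 2

Clique number ω(G) = 2 (lower bound: χ ≥ ω).
The graph is bipartite (no odd cycle), so 2 colors suffice: χ(G) = 2.
A valid 2-coloring: color 1: [1, 5, 7, 11]; color 2: [0, 8].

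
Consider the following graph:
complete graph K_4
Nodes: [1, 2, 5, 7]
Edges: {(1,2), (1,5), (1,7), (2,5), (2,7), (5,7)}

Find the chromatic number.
Clique number ω(G) = 4 (lower bound: χ ≥ ω).
The clique on [1, 2, 5, 7] has size 4, forcing χ ≥ 4, and the coloring below uses 4 colors, so χ(G) = 4.
A valid 4-coloring: color 1: [1]; color 2: [2]; color 3: [5]; color 4: [7].

χ(G) = 4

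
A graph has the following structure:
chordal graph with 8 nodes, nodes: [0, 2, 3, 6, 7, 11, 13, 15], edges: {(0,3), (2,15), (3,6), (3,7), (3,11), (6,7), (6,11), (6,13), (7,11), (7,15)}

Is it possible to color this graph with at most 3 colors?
The clique on vertices [3, 6, 7, 11] has size 4 > 3, so it alone needs 4 colors.

No, G is not 3-colorable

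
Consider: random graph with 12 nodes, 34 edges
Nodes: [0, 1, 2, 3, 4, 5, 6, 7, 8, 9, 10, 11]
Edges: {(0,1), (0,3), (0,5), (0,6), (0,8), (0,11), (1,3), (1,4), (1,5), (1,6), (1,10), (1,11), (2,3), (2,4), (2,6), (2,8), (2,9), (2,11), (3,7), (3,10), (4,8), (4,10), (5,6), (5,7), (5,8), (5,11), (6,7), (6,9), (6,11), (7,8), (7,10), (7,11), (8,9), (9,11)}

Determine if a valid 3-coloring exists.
No, G is not 3-colorable

The clique on vertices [0, 1, 5, 6, 11] has size 5 > 3, so it alone needs 5 colors.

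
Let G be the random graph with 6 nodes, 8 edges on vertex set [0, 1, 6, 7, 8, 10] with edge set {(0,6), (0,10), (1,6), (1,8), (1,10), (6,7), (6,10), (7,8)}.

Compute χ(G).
Clique number ω(G) = 3 (lower bound: χ ≥ ω).
The clique on [0, 6, 10] has size 3, forcing χ ≥ 3, and the coloring below uses 3 colors, so χ(G) = 3.
A valid 3-coloring: color 1: [6, 8]; color 2: [7, 10]; color 3: [0, 1].

χ(G) = 3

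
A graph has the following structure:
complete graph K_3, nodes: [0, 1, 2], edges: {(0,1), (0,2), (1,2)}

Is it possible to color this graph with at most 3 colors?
A valid 3-coloring: color 1: [0]; color 2: [1]; color 3: [2].
(χ(G) = 3 ≤ 3.)

Yes, G is 3-colorable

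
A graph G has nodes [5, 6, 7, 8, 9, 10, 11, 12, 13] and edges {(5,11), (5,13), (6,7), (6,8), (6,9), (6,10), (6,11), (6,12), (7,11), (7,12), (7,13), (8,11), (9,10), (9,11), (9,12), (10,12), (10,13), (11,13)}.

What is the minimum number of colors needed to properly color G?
Clique number ω(G) = 4 (lower bound: χ ≥ ω).
The clique on [6, 9, 10, 12] has size 4, forcing χ ≥ 4, and the coloring below uses 4 colors, so χ(G) = 4.
A valid 4-coloring: color 1: [11, 12]; color 2: [6, 13]; color 3: [5, 7, 8, 10]; color 4: [9].

χ(G) = 4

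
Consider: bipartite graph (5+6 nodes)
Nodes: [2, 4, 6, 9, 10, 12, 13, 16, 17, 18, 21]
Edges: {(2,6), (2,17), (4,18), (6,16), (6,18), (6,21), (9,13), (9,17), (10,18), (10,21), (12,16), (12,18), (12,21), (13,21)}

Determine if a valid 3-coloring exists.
A valid 3-coloring: color 1: [2, 9, 16, 18, 21]; color 2: [4, 6, 10, 12, 13, 17].
(χ(G) = 2 ≤ 3.)

Yes, G is 3-colorable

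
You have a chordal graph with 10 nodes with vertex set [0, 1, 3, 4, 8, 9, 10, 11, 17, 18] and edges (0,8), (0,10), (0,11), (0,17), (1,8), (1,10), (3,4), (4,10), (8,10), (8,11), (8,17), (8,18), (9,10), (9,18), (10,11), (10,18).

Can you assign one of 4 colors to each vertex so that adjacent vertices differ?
Yes, G is 4-colorable

A valid 4-coloring: color 1: [3, 10, 17]; color 2: [4, 8, 9]; color 3: [0, 1, 18]; color 4: [11].
(χ(G) = 4 ≤ 4.)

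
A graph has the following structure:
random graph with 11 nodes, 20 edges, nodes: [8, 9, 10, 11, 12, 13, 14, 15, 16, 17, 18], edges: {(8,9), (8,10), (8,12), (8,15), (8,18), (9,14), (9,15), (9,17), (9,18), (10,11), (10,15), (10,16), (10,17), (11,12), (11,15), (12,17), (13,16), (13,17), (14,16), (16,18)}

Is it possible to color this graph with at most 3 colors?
A valid 3-coloring: color 1: [9, 10, 12, 13]; color 2: [8, 11, 16, 17]; color 3: [14, 15, 18].
(χ(G) = 3 ≤ 3.)

Yes, G is 3-colorable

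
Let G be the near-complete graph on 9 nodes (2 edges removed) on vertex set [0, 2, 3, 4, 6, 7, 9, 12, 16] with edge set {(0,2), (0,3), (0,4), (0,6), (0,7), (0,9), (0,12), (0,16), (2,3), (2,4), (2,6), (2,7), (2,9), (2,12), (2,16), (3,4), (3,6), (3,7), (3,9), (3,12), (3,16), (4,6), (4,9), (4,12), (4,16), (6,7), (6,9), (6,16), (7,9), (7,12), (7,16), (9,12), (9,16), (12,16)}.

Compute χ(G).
Clique number ω(G) = 7 (lower bound: χ ≥ ω).
The clique on [0, 2, 3, 4, 9, 12, 16] has size 7, forcing χ ≥ 7, and the coloring below uses 7 colors, so χ(G) = 7.
A valid 7-coloring: color 1: [9]; color 2: [0]; color 3: [3]; color 4: [2]; color 5: [16]; color 6: [4, 7]; color 7: [6, 12].

χ(G) = 7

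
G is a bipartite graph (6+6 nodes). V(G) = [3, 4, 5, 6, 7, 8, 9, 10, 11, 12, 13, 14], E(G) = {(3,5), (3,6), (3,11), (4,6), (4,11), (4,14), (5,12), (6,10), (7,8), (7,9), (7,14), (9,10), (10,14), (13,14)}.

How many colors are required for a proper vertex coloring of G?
Clique number ω(G) = 2 (lower bound: χ ≥ ω).
The graph is bipartite (no odd cycle), so 2 colors suffice: χ(G) = 2.
A valid 2-coloring: color 1: [5, 6, 8, 9, 11, 14]; color 2: [3, 4, 7, 10, 12, 13].

χ(G) = 2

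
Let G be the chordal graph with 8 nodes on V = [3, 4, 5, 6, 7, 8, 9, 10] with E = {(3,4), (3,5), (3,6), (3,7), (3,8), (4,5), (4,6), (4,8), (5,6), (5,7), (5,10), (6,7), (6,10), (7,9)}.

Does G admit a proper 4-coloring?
Yes, G is 4-colorable

A valid 4-coloring: color 1: [3, 9, 10]; color 2: [6, 8]; color 3: [5]; color 4: [4, 7].
(χ(G) = 4 ≤ 4.)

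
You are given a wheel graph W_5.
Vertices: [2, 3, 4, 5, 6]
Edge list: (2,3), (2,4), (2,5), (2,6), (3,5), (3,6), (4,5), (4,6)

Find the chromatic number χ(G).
Clique number ω(G) = 3 (lower bound: χ ≥ ω).
The clique on [2, 3, 5] has size 3, forcing χ ≥ 3, and the coloring below uses 3 colors, so χ(G) = 3.
A valid 3-coloring: color 1: [2]; color 2: [3, 4]; color 3: [5, 6].

χ(G) = 3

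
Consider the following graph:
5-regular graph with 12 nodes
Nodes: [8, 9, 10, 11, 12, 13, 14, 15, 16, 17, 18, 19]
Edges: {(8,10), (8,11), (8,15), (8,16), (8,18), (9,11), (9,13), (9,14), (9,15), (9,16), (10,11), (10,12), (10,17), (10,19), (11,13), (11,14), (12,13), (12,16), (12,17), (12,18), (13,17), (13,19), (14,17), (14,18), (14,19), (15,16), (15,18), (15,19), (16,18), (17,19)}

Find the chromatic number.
χ(G) = 4

Clique number ω(G) = 4 (lower bound: χ ≥ ω).
The clique on [8, 15, 16, 18] has size 4, forcing χ ≥ 4, and the coloring below uses 4 colors, so χ(G) = 4.
A valid 4-coloring: color 1: [8, 9, 12, 19]; color 2: [11, 17, 18]; color 3: [10, 13, 14, 16]; color 4: [15].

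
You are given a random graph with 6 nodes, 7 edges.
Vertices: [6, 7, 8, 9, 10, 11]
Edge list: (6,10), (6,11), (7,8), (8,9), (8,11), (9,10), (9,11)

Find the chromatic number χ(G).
χ(G) = 3

Clique number ω(G) = 3 (lower bound: χ ≥ ω).
The clique on [8, 9, 11] has size 3, forcing χ ≥ 3, and the coloring below uses 3 colors, so χ(G) = 3.
A valid 3-coloring: color 1: [6, 7, 9]; color 2: [10, 11]; color 3: [8].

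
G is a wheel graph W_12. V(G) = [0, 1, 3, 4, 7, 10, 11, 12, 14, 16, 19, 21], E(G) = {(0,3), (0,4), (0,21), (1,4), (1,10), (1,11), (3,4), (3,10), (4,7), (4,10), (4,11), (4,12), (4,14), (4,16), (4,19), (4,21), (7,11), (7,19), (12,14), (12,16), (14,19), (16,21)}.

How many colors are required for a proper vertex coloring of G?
Clique number ω(G) = 3 (lower bound: χ ≥ ω).
Odd cycle [10, 1, 11, 7, 19, 14, 12, 16, 21, 0, 3] needs 3 colors (χ ≥ 3).
Vertex 4 is adjacent to every vertex of [0, 1, 3, 7, 10, 11, 12, 14, 16, 19, 21], which already need 3 colors among themselves, so 4 needs a new color (χ ≥ 4).
The coloring below uses 4 colors, so χ(G) = 4.
A valid 4-coloring: color 1: [4]; color 2: [0, 10, 11, 12, 19]; color 3: [1, 3, 7, 14, 16]; color 4: [21].

χ(G) = 4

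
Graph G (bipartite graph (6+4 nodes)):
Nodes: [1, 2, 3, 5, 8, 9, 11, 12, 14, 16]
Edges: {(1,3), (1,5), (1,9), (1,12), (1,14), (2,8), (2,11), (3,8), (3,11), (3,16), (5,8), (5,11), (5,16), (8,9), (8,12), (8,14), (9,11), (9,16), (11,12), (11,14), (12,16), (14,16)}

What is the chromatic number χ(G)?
Clique number ω(G) = 2 (lower bound: χ ≥ ω).
The graph is bipartite (no odd cycle), so 2 colors suffice: χ(G) = 2.
A valid 2-coloring: color 1: [1, 8, 11, 16]; color 2: [2, 3, 5, 9, 12, 14].

χ(G) = 2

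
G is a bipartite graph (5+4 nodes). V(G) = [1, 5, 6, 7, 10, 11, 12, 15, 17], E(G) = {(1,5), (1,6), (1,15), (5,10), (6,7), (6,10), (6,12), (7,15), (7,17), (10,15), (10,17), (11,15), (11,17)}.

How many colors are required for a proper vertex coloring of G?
χ(G) = 2

Clique number ω(G) = 2 (lower bound: χ ≥ ω).
The graph is bipartite (no odd cycle), so 2 colors suffice: χ(G) = 2.
A valid 2-coloring: color 1: [1, 7, 10, 11, 12]; color 2: [5, 6, 15, 17].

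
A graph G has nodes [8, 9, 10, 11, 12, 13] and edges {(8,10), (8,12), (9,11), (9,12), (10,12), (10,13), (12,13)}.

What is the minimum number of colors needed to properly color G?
χ(G) = 3

Clique number ω(G) = 3 (lower bound: χ ≥ ω).
The clique on [8, 10, 12] has size 3, forcing χ ≥ 3, and the coloring below uses 3 colors, so χ(G) = 3.
A valid 3-coloring: color 1: [11, 12]; color 2: [9, 10]; color 3: [8, 13].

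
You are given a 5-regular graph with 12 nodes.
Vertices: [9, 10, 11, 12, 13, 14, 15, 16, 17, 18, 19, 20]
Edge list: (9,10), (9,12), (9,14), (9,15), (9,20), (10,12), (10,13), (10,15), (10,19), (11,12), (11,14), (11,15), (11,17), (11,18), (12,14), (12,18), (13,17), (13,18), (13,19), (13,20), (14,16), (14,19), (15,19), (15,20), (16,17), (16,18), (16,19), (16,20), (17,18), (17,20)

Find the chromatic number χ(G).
Clique number ω(G) = 3 (lower bound: χ ≥ ω).
Suppose a proper 3-coloring c exists. The clique [9, 10, 12] takes 3 distinct colors; by symmetry let c(9) = 1, c(10) = 2, c(12) = 3.
- Vertex 14: neighbors [9, 12] already have colors [1, 3] ⇒ c(14) = 2.
- Vertex 11: neighbors [14, 12] already have colors [2, 3] ⇒ c(11) = 1.
- Vertex 18: neighbors [11, 12] already have colors [1, 3] ⇒ c(18) = 2.
- Vertex 17: neighbors [11, 18] already have colors [1, 2] ⇒ c(17) = 3.
- Vertex 20: neighbors [9, 17] already have colors [1, 3] ⇒ c(20) = 2.
- Vertex 13: neighbors [10, 17] already have colors [2, 3] ⇒ c(13) = 1.
- Vertex 19: neighbors [13, 10] already have colors [1, 2] ⇒ c(19) = 3.
- Vertex 15: neighbors [9, 10, 19] already have colors [1, 2, 3] — all 3 colors blocked. Contradiction.
The forced assignments end in a contradiction, so G has no proper 3-coloring (χ ≥ 4).
The coloring below uses 4 colors, so χ(G) = 4.
A valid 4-coloring: color 1: [10, 11, 20]; color 2: [12, 13, 15, 16]; color 3: [9, 17, 19]; color 4: [14, 18].

χ(G) = 4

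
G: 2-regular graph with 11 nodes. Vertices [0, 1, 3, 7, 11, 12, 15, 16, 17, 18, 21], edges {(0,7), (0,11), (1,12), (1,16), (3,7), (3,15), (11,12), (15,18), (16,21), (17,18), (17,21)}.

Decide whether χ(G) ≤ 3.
A valid 3-coloring: color 1: [0, 3, 12, 16, 18]; color 2: [1, 7, 11, 15, 21]; color 3: [17].
(χ(G) = 3 ≤ 3.)

Yes, G is 3-colorable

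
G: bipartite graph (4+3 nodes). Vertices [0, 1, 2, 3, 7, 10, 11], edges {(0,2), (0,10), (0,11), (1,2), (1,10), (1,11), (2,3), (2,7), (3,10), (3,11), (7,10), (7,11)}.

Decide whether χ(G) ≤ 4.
Yes, G is 4-colorable

A valid 4-coloring: color 1: [2, 10, 11]; color 2: [0, 1, 3, 7].
(χ(G) = 2 ≤ 4.)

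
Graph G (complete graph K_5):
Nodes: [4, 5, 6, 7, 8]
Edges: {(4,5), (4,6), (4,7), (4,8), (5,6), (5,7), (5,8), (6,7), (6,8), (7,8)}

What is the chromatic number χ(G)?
Clique number ω(G) = 5 (lower bound: χ ≥ ω).
The clique on [4, 5, 6, 7, 8] has size 5, forcing χ ≥ 5, and the coloring below uses 5 colors, so χ(G) = 5.
A valid 5-coloring: color 1: [5]; color 2: [7]; color 3: [8]; color 4: [4]; color 5: [6].

χ(G) = 5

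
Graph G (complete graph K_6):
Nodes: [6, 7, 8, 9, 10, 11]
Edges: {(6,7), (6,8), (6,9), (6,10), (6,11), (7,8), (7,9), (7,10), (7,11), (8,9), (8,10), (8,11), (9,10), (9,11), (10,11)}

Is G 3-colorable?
The clique on vertices [6, 7, 8, 9, 10, 11] has size 6 > 3, so it alone needs 6 colors.

No, G is not 3-colorable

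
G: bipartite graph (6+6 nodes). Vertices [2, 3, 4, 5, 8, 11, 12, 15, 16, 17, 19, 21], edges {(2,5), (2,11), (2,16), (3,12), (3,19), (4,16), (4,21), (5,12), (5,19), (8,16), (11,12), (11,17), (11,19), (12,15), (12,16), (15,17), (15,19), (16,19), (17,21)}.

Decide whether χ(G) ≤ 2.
Yes, G is 2-colorable

A valid 2-coloring: color 1: [2, 4, 8, 12, 17, 19]; color 2: [3, 5, 11, 15, 16, 21].
(χ(G) = 2 ≤ 2.)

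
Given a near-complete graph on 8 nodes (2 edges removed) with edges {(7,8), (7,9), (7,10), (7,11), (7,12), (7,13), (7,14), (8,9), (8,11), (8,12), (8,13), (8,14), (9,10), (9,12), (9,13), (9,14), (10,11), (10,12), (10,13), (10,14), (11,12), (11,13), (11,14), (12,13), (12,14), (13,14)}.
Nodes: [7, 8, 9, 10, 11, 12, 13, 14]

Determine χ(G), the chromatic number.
χ(G) = 6

Clique number ω(G) = 6 (lower bound: χ ≥ ω).
The clique on [7, 8, 9, 12, 13, 14] has size 6, forcing χ ≥ 6, and the coloring below uses 6 colors, so χ(G) = 6.
A valid 6-coloring: color 1: [7]; color 2: [13]; color 3: [12]; color 4: [14]; color 5: [8, 10]; color 6: [9, 11].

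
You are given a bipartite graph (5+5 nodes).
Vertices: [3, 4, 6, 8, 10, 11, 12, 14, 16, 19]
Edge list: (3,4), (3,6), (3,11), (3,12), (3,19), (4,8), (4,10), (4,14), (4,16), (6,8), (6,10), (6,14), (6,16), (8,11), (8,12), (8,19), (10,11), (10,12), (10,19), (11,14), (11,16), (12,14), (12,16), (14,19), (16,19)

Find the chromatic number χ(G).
χ(G) = 2

Clique number ω(G) = 2 (lower bound: χ ≥ ω).
The graph is bipartite (no odd cycle), so 2 colors suffice: χ(G) = 2.
A valid 2-coloring: color 1: [4, 6, 11, 12, 19]; color 2: [3, 8, 10, 14, 16].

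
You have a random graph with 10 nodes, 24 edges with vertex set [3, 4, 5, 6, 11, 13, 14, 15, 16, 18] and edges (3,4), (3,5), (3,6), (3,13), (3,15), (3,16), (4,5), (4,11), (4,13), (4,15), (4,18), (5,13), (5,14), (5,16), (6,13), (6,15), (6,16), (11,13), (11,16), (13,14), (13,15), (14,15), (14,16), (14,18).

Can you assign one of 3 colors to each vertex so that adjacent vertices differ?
The clique on vertices [3, 4, 5, 13] has size 4 > 3, so it alone needs 4 colors.

No, G is not 3-colorable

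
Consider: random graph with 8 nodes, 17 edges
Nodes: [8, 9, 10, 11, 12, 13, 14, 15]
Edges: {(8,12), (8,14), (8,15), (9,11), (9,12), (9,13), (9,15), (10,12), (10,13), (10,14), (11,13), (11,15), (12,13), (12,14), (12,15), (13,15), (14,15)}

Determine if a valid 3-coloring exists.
The clique on vertices [9, 11, 13, 15] has size 4 > 3, so it alone needs 4 colors.

No, G is not 3-colorable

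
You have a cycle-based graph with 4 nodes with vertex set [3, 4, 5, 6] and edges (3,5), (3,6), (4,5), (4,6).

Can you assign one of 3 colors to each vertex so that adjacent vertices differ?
A valid 3-coloring: color 1: [3, 4]; color 2: [5, 6].
(χ(G) = 2 ≤ 3.)

Yes, G is 3-colorable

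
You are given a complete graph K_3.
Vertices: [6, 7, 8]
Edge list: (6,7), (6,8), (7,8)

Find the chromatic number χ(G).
χ(G) = 3

Clique number ω(G) = 3 (lower bound: χ ≥ ω).
The clique on [6, 7, 8] has size 3, forcing χ ≥ 3, and the coloring below uses 3 colors, so χ(G) = 3.
A valid 3-coloring: color 1: [8]; color 2: [6]; color 3: [7].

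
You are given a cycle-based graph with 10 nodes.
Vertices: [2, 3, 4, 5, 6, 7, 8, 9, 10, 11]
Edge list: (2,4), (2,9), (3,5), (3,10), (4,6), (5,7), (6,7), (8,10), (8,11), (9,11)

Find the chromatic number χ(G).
χ(G) = 2

Clique number ω(G) = 2 (lower bound: χ ≥ ω).
The graph is bipartite (no odd cycle), so 2 colors suffice: χ(G) = 2.
A valid 2-coloring: color 1: [2, 5, 6, 10, 11]; color 2: [3, 4, 7, 8, 9].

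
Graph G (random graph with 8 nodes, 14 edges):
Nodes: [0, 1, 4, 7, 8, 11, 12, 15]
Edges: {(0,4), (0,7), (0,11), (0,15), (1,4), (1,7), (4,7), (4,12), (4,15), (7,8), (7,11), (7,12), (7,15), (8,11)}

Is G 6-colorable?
A valid 6-coloring: color 1: [7]; color 2: [4, 11]; color 3: [0, 1, 8, 12]; color 4: [15].
(χ(G) = 4 ≤ 6.)

Yes, G is 6-colorable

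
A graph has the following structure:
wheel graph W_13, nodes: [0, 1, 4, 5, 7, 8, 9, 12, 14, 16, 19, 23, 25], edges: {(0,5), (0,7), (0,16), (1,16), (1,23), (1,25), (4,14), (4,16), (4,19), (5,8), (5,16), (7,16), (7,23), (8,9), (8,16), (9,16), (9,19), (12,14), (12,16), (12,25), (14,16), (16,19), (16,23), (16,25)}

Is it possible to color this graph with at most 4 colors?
Yes, G is 4-colorable

A valid 4-coloring: color 1: [16]; color 2: [1, 4, 5, 7, 9, 12]; color 3: [0, 8, 14, 19, 23, 25].
(χ(G) = 3 ≤ 4.)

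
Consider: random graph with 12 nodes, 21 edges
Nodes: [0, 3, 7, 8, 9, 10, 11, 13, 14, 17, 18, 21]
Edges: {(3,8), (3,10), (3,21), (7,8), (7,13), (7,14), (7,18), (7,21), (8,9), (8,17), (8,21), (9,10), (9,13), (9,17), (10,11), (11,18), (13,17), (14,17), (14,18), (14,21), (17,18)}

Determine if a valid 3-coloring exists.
Yes, G is 3-colorable

A valid 3-coloring: color 1: [0, 3, 7, 11, 17]; color 2: [8, 10, 13, 14]; color 3: [9, 18, 21].
(χ(G) = 3 ≤ 3.)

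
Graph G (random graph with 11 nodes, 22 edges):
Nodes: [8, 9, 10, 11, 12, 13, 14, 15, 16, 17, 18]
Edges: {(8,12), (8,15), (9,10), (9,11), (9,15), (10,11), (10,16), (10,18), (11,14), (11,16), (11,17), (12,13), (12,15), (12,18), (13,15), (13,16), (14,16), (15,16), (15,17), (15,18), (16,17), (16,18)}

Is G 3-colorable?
No, G is not 3-colorable

Odd cycle [11, 10, 18, 15, 17] needs 3 colors (χ ≥ 3).
Vertex 16 is adjacent to every vertex of [10, 11, 15, 17, 18], which already need 3 colors among themselves, so 16 needs a new color (χ ≥ 4).
Hence χ(G) ≥ 4 > 3, so no proper 3-coloring exists.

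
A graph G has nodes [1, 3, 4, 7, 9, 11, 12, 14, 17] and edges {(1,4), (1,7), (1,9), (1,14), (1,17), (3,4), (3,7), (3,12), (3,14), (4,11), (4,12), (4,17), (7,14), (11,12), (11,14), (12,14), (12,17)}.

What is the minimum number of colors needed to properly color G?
Clique number ω(G) = 3 (lower bound: χ ≥ ω).
Suppose a proper 3-coloring c exists. The clique [1, 4, 17] takes 3 distinct colors; by symmetry let c(1) = 1, c(4) = 2, c(17) = 3.
- Vertex 12: neighbors [4, 17] already have colors [2, 3] ⇒ c(12) = 1.
- Vertex 3: neighbors [12, 4] already have colors [1, 2] ⇒ c(3) = 3.
- Vertex 14: neighbors [1, 3] already have colors [1, 3] ⇒ c(14) = 2.
- Vertex 7: neighbors [1, 14, 3] already have colors [1, 2, 3] — all 3 colors blocked. Contradiction.
The forced assignments end in a contradiction, so G has no proper 3-coloring (χ ≥ 4).
The coloring below uses 4 colors, so χ(G) = 4.
A valid 4-coloring: color 1: [4, 9, 14]; color 2: [1, 3, 11]; color 3: [7, 12]; color 4: [17].

χ(G) = 4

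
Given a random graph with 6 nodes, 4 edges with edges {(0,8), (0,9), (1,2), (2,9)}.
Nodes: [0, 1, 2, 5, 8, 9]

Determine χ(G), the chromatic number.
χ(G) = 2

Clique number ω(G) = 2 (lower bound: χ ≥ ω).
The graph is bipartite (no odd cycle), so 2 colors suffice: χ(G) = 2.
A valid 2-coloring: color 1: [0, 2, 5]; color 2: [1, 8, 9].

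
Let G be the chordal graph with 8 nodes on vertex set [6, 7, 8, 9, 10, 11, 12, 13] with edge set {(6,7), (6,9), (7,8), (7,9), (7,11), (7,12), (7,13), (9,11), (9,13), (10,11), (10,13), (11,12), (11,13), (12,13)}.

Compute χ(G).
Clique number ω(G) = 4 (lower bound: χ ≥ ω).
The clique on [7, 9, 11, 13] has size 4, forcing χ ≥ 4, and the coloring below uses 4 colors, so χ(G) = 4.
A valid 4-coloring: color 1: [7, 10]; color 2: [6, 8, 11]; color 3: [13]; color 4: [9, 12].

χ(G) = 4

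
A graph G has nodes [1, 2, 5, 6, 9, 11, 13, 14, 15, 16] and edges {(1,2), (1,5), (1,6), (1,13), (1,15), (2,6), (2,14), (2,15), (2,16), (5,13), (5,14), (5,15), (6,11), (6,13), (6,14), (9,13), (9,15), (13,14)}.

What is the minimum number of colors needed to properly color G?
Clique number ω(G) = 3 (lower bound: χ ≥ ω).
Odd cycle [2, 15, 5, 13, 6] needs 3 colors (χ ≥ 3).
Vertex 1 is adjacent to every vertex of [2, 5, 6, 13, 15], which already need 3 colors among themselves, so 1 needs a new color (χ ≥ 4).
The coloring below uses 4 colors, so χ(G) = 4.
A valid 4-coloring: color 1: [1, 9, 11, 14, 16]; color 2: [2, 13]; color 3: [6, 15]; color 4: [5].

χ(G) = 4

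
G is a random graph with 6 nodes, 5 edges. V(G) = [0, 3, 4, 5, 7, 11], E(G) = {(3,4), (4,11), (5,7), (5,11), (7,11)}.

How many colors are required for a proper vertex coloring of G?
Clique number ω(G) = 3 (lower bound: χ ≥ ω).
The clique on [5, 7, 11] has size 3, forcing χ ≥ 3, and the coloring below uses 3 colors, so χ(G) = 3.
A valid 3-coloring: color 1: [0, 3, 11]; color 2: [4, 7]; color 3: [5].

χ(G) = 3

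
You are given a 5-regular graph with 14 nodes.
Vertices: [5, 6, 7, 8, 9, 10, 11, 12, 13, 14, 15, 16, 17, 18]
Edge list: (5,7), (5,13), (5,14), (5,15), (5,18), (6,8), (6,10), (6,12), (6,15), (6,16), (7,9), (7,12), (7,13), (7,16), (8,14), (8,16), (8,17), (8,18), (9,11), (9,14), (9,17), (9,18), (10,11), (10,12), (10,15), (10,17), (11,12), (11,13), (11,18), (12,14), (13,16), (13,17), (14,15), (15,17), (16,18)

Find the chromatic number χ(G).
χ(G) = 4

Clique number ω(G) = 3 (lower bound: χ ≥ ω).
Suppose a proper 3-coloring c exists. The clique [5, 7, 13] takes 3 distinct colors; by symmetry let c(5) = 1, c(7) = 2, c(13) = 3.
- Vertex 16: neighbors [7, 13] already have colors [2, 3] ⇒ c(16) = 1.
- Vertex 6: neighbors [16] already have colors [1]; try each remaining color.
- Case c(6) = 2:
  - Vertex 8: neighbors [16, 6] already have colors [1, 2] ⇒ c(8) = 3.
  - Vertex 14: neighbors [5, 8] already have colors [1, 3] ⇒ c(14) = 2.
  - Vertex 15: neighbors [5, 6] already have colors [1, 2] ⇒ c(15) = 3.
  - Vertex 10: neighbors [6, 15] already have colors [2, 3] ⇒ c(10) = 1.
  - Vertex 11: neighbors [10, 13] already have colors [1, 3] ⇒ c(11) = 2.
  - Vertex 18: neighbors [5, 11, 8] already have colors [1, 2, 3] — all 3 colors blocked. Contradiction.
- Case c(6) = 3:
  - Vertex 8: neighbors [16, 6] already have colors [1, 3] ⇒ c(8) = 2.
  - Vertex 12: neighbors [7, 6] already have colors [2, 3] ⇒ c(12) = 1.
  - Vertex 10: neighbors [12, 6] already have colors [1, 3] ⇒ c(10) = 2.
  - Vertex 11: neighbors [12, 10, 13] already have colors [1, 2, 3] — all 3 colors blocked. Contradiction.
Every case ends in a contradiction, so G has no proper 3-coloring (χ ≥ 4).
The coloring below uses 4 colors, so χ(G) = 4.
A valid 4-coloring: color 1: [5, 11, 16, 17]; color 2: [8, 9, 12, 13, 15]; color 3: [7, 10, 14, 18]; color 4: [6].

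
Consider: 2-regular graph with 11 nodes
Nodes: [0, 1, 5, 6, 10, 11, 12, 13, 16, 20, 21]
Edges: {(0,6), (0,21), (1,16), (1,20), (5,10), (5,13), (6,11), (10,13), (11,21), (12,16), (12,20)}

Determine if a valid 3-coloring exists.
A valid 3-coloring: color 1: [0, 11, 13, 16, 20]; color 2: [1, 6, 10, 12, 21]; color 3: [5].
(χ(G) = 3 ≤ 3.)

Yes, G is 3-colorable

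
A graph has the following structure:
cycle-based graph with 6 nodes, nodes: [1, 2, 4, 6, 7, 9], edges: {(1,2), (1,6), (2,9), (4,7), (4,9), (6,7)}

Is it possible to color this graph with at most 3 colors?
Yes, G is 3-colorable

A valid 3-coloring: color 1: [2, 4, 6]; color 2: [1, 7, 9].
(χ(G) = 2 ≤ 3.)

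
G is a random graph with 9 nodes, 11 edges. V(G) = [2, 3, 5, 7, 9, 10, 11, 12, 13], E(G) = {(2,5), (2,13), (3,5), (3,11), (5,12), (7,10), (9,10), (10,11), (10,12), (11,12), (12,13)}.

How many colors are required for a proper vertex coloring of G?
χ(G) = 3

Clique number ω(G) = 3 (lower bound: χ ≥ ω).
The clique on [10, 11, 12] has size 3, forcing χ ≥ 3, and the coloring below uses 3 colors, so χ(G) = 3.
A valid 3-coloring: color 1: [5, 10, 13]; color 2: [2, 3, 7, 9, 12]; color 3: [11].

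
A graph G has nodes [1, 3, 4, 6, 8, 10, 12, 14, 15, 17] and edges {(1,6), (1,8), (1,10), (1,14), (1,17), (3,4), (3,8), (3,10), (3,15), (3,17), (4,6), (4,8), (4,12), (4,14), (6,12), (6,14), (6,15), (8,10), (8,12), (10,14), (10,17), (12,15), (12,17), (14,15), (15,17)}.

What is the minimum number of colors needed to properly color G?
χ(G) = 4

Clique number ω(G) = 3 (lower bound: χ ≥ ω).
Suppose a proper 3-coloring c exists. The clique [1, 6, 14] takes 3 distinct colors; by symmetry let c(1) = 1, c(6) = 2, c(14) = 3.
- Vertex 4: neighbors [6, 14] already have colors [2, 3] ⇒ c(4) = 1.
- Vertex 10: neighbors [1, 14] already have colors [1, 3] ⇒ c(10) = 2.
- Vertex 3: neighbors [4, 10] already have colors [1, 2] ⇒ c(3) = 3.
- Vertex 17: neighbors [1, 10, 3] already have colors [1, 2, 3] — all 3 colors blocked. Contradiction.
The forced assignments end in a contradiction, so G has no proper 3-coloring (χ ≥ 4).
The coloring below uses 4 colors, so χ(G) = 4.
A valid 4-coloring: color 1: [1, 3, 12]; color 2: [4, 10, 15]; color 3: [6, 8, 17]; color 4: [14].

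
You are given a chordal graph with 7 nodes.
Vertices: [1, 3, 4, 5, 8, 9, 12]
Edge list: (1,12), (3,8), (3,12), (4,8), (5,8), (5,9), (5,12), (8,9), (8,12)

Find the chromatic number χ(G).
χ(G) = 3

Clique number ω(G) = 3 (lower bound: χ ≥ ω).
The clique on [3, 8, 12] has size 3, forcing χ ≥ 3, and the coloring below uses 3 colors, so χ(G) = 3.
A valid 3-coloring: color 1: [1, 8]; color 2: [4, 9, 12]; color 3: [3, 5].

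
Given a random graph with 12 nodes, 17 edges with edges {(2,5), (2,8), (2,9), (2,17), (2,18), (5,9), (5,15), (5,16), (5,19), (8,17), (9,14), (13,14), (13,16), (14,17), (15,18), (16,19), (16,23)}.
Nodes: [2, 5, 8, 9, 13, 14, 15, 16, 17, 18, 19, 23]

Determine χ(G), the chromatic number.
χ(G) = 3

Clique number ω(G) = 3 (lower bound: χ ≥ ω).
The clique on [2, 8, 17] has size 3, forcing χ ≥ 3, and the coloring below uses 3 colors, so χ(G) = 3.
A valid 3-coloring: color 1: [2, 14, 15, 16]; color 2: [5, 13, 17, 18, 23]; color 3: [8, 9, 19].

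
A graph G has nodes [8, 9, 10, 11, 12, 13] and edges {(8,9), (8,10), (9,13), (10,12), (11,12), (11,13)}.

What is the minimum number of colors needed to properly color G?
χ(G) = 2

Clique number ω(G) = 2 (lower bound: χ ≥ ω).
The graph is bipartite (no odd cycle), so 2 colors suffice: χ(G) = 2.
A valid 2-coloring: color 1: [8, 12, 13]; color 2: [9, 10, 11].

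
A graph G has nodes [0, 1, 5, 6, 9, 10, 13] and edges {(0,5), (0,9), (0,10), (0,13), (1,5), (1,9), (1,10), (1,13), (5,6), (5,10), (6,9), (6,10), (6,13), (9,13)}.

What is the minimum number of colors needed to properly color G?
χ(G) = 3

Clique number ω(G) = 3 (lower bound: χ ≥ ω).
The clique on [0, 9, 13] has size 3, forcing χ ≥ 3, and the coloring below uses 3 colors, so χ(G) = 3.
A valid 3-coloring: color 1: [10, 13]; color 2: [0, 1, 6]; color 3: [5, 9].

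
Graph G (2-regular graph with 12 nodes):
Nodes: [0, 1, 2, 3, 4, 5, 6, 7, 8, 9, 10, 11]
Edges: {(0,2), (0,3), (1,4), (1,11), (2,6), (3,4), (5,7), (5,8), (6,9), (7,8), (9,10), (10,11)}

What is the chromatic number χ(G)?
Clique number ω(G) = 3 (lower bound: χ ≥ ω).
The clique on [5, 7, 8] has size 3, forcing χ ≥ 3, and the coloring below uses 3 colors, so χ(G) = 3.
A valid 3-coloring: color 1: [0, 4, 5, 9, 11]; color 2: [1, 3, 6, 7, 10]; color 3: [2, 8].

χ(G) = 3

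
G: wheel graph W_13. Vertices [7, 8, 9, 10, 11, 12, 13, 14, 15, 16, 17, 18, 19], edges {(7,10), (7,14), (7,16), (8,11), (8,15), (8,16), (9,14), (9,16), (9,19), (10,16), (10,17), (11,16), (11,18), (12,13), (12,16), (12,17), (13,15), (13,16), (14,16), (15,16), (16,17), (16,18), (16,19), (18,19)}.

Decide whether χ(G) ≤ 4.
A valid 4-coloring: color 1: [16]; color 2: [7, 8, 9, 13, 17, 18]; color 3: [10, 11, 12, 14, 15, 19].
(χ(G) = 3 ≤ 4.)

Yes, G is 4-colorable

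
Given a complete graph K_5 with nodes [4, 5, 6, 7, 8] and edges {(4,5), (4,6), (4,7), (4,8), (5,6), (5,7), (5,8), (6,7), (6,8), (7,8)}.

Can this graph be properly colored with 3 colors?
No, G is not 3-colorable

The clique on vertices [4, 5, 6, 7, 8] has size 5 > 3, so it alone needs 5 colors.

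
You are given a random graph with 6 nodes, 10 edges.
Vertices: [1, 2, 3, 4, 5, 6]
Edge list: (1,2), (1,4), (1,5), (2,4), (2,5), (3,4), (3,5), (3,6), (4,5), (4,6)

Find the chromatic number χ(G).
χ(G) = 4

Clique number ω(G) = 4 (lower bound: χ ≥ ω).
The clique on [1, 2, 4, 5] has size 4, forcing χ ≥ 4, and the coloring below uses 4 colors, so χ(G) = 4.
A valid 4-coloring: color 1: [4]; color 2: [5, 6]; color 3: [1, 3]; color 4: [2].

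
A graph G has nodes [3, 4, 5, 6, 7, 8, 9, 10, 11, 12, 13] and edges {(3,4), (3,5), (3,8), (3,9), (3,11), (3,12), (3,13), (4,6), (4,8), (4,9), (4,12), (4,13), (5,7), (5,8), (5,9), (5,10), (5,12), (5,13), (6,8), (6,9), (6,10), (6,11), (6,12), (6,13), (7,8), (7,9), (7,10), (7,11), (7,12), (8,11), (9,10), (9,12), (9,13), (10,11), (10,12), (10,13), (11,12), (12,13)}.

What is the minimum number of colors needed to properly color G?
χ(G) = 6

Clique number ω(G) = 5 (lower bound: χ ≥ ω).
Odd cycle [10, 6, 4, 3, 5] needs 3 colors (χ ≥ 3).
Vertex 13 is adjacent to every vertex of [3, 4, 5, 6, 10], which already need 3 colors among themselves, so 13 needs a new color (χ ≥ 4).
Vertex 9 is adjacent to every vertex of [3, 4, 5, 6, 10, 13], which already need 4 colors among themselves, so 9 needs a new color (χ ≥ 5).
Vertex 12 is adjacent to every vertex of [3, 4, 5, 6, 9, 10, 13], which already need 5 colors among themselves, so 12 needs a new color (χ ≥ 6).
The coloring below uses 6 colors, so χ(G) = 6.
A valid 6-coloring: color 1: [8, 12]; color 2: [9, 11]; color 3: [7, 13]; color 4: [5, 6]; color 5: [3, 10]; color 6: [4].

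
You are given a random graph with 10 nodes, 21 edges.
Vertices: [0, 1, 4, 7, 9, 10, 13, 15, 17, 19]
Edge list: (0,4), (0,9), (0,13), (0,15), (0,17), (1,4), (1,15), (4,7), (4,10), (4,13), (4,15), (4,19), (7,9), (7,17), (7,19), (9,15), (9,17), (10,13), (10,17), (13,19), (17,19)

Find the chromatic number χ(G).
χ(G) = 4

Clique number ω(G) = 3 (lower bound: χ ≥ ω).
Suppose a proper 3-coloring c exists. The clique [0, 4, 13] takes 3 distinct colors; by symmetry let c(0) = 1, c(4) = 2, c(13) = 3.
- Vertex 15: neighbors [0, 4] already have colors [1, 2] ⇒ c(15) = 3.
- Vertex 9: neighbors [0, 15] already have colors [1, 3] ⇒ c(9) = 2.
- Vertex 17: neighbors [0, 9] already have colors [1, 2] ⇒ c(17) = 3.
- Vertex 7: neighbors [4, 17] already have colors [2, 3] ⇒ c(7) = 1.
- Vertex 19: neighbors [7, 4, 13] already have colors [1, 2, 3] — all 3 colors blocked. Contradiction.
The forced assignments end in a contradiction, so G has no proper 3-coloring (χ ≥ 4).
The coloring below uses 4 colors, so χ(G) = 4.
A valid 4-coloring: color 1: [4, 9]; color 2: [0, 1, 10, 19]; color 3: [7, 13, 15]; color 4: [17].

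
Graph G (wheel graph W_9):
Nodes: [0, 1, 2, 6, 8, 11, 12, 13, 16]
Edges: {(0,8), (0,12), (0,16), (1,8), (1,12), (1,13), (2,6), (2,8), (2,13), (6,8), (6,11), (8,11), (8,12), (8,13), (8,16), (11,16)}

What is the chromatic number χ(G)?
χ(G) = 3

Clique number ω(G) = 3 (lower bound: χ ≥ ω).
The clique on [0, 8, 16] has size 3, forcing χ ≥ 3, and the coloring below uses 3 colors, so χ(G) = 3.
A valid 3-coloring: color 1: [8]; color 2: [0, 1, 2, 11]; color 3: [6, 12, 13, 16].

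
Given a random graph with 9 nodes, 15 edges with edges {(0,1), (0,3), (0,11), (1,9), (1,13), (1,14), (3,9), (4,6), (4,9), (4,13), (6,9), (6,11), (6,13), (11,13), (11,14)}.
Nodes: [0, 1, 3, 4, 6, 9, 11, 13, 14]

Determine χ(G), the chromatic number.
χ(G) = 3

Clique number ω(G) = 3 (lower bound: χ ≥ ω).
The clique on [4, 6, 9] has size 3, forcing χ ≥ 3, and the coloring below uses 3 colors, so χ(G) = 3.
A valid 3-coloring: color 1: [1, 3, 4, 11]; color 2: [0, 9, 13, 14]; color 3: [6].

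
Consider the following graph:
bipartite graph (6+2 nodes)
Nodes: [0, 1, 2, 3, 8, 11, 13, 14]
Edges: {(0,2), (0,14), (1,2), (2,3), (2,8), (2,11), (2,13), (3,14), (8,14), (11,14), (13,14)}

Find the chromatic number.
Clique number ω(G) = 2 (lower bound: χ ≥ ω).
The graph is bipartite (no odd cycle), so 2 colors suffice: χ(G) = 2.
A valid 2-coloring: color 1: [2, 14]; color 2: [0, 1, 3, 8, 11, 13].

χ(G) = 2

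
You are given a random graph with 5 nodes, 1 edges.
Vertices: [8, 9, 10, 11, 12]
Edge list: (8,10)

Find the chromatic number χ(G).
Clique number ω(G) = 2 (lower bound: χ ≥ ω).
The graph is bipartite (no odd cycle), so 2 colors suffice: χ(G) = 2.
A valid 2-coloring: color 1: [8, 9, 11, 12]; color 2: [10].

χ(G) = 2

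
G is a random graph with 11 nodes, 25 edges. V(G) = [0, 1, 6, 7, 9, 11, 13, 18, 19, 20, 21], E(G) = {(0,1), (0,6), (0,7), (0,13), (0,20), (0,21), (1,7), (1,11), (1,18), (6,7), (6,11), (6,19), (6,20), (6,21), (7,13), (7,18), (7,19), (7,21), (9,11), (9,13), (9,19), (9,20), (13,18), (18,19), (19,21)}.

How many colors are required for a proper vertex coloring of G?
Clique number ω(G) = 4 (lower bound: χ ≥ ω).
The clique on [0, 6, 7, 21] has size 4, forcing χ ≥ 4, and the coloring below uses 4 colors, so χ(G) = 4.
A valid 4-coloring: color 1: [7, 9]; color 2: [0, 11, 19]; color 3: [1, 6, 13]; color 4: [18, 20, 21].

χ(G) = 4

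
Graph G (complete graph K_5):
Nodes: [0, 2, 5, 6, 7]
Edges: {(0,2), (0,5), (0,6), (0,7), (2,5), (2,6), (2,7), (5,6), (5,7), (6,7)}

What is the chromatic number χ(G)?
χ(G) = 5

Clique number ω(G) = 5 (lower bound: χ ≥ ω).
The clique on [0, 2, 5, 6, 7] has size 5, forcing χ ≥ 5, and the coloring below uses 5 colors, so χ(G) = 5.
A valid 5-coloring: color 1: [7]; color 2: [5]; color 3: [6]; color 4: [0]; color 5: [2].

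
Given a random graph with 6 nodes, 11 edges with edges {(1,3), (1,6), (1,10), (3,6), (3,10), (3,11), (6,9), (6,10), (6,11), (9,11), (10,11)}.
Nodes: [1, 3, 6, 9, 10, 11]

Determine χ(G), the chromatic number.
Clique number ω(G) = 4 (lower bound: χ ≥ ω).
The clique on [1, 3, 6, 10] has size 4, forcing χ ≥ 4, and the coloring below uses 4 colors, so χ(G) = 4.
A valid 4-coloring: color 1: [6]; color 2: [1, 11]; color 3: [9, 10]; color 4: [3].

χ(G) = 4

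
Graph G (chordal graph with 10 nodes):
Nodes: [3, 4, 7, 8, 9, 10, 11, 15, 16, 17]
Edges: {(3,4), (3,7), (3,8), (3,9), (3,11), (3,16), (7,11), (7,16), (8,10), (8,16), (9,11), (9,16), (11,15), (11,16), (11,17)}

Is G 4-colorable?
A valid 4-coloring: color 1: [3, 10, 15, 17]; color 2: [4, 8, 11]; color 3: [16]; color 4: [7, 9].
(χ(G) = 4 ≤ 4.)

Yes, G is 4-colorable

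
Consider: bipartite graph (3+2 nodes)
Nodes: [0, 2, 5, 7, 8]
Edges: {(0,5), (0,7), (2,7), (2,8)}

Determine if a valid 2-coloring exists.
Yes, G is 2-colorable

A valid 2-coloring: color 1: [5, 7, 8]; color 2: [0, 2].
(χ(G) = 2 ≤ 2.)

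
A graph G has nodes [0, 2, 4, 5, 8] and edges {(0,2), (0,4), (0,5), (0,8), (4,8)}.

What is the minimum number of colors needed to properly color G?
Clique number ω(G) = 3 (lower bound: χ ≥ ω).
The clique on [0, 4, 8] has size 3, forcing χ ≥ 3, and the coloring below uses 3 colors, so χ(G) = 3.
A valid 3-coloring: color 1: [0]; color 2: [2, 5, 8]; color 3: [4].

χ(G) = 3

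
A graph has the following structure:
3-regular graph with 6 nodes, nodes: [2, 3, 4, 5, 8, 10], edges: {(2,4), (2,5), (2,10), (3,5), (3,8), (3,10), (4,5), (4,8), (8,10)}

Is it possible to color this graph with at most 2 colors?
No, G is not 2-colorable

The clique on vertices [3, 8, 10] has size 3 > 2, so it alone needs 3 colors.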